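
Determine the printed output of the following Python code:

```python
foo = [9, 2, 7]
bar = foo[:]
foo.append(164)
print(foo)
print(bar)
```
[9, 2, 7, 164]
[9, 2, 7]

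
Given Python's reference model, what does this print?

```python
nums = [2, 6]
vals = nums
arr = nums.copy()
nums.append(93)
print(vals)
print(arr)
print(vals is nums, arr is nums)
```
[2, 6, 93]
[2, 6]
True False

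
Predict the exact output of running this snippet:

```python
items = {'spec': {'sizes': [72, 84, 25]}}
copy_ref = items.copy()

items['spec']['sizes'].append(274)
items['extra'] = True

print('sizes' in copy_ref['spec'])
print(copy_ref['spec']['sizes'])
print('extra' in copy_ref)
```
True
[72, 84, 25, 274]
False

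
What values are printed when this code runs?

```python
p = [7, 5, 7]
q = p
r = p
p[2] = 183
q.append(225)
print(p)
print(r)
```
[7, 5, 183, 225]
[7, 5, 183, 225]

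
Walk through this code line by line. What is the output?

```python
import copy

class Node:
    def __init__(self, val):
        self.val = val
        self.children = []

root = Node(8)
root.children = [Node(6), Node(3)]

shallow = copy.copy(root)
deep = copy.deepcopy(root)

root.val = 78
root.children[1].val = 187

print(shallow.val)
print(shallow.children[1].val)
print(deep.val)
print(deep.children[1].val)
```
8
187
8
3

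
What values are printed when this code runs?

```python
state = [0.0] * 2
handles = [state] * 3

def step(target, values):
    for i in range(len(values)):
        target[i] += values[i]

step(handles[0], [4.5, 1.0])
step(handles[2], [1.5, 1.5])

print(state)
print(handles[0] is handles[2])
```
[6.0, 2.5]
True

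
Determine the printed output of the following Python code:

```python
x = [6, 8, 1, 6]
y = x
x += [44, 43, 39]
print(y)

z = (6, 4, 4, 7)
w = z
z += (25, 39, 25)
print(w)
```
[6, 8, 1, 6, 44, 43, 39]
(6, 4, 4, 7)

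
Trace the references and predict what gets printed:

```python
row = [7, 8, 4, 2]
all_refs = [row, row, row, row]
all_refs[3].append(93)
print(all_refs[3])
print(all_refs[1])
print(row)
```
[7, 8, 4, 2, 93]
[7, 8, 4, 2, 93]
[7, 8, 4, 2, 93]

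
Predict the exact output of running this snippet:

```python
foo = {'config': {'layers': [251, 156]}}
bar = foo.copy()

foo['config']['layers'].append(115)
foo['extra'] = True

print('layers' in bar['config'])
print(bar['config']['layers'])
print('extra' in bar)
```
True
[251, 156, 115]
False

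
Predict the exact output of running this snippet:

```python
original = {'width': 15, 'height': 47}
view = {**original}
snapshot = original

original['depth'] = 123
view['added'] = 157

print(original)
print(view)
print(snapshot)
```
{'width': 15, 'height': 47, 'depth': 123}
{'width': 15, 'height': 47, 'added': 157}
{'width': 15, 'height': 47, 'depth': 123}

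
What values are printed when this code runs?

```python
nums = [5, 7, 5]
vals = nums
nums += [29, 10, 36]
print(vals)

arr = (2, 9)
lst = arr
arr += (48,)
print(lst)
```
[5, 7, 5, 29, 10, 36]
(2, 9)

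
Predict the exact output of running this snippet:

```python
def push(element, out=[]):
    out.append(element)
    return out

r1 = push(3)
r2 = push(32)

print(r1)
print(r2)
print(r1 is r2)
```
[3, 32]
[3, 32]
True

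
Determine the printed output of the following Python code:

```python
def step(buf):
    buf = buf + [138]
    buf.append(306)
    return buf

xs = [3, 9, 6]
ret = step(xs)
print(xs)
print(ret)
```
[3, 9, 6]
[3, 9, 6, 138, 306]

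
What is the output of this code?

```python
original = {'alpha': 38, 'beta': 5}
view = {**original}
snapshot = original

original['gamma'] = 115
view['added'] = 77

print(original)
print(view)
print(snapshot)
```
{'alpha': 38, 'beta': 5, 'gamma': 115}
{'alpha': 38, 'beta': 5, 'added': 77}
{'alpha': 38, 'beta': 5, 'gamma': 115}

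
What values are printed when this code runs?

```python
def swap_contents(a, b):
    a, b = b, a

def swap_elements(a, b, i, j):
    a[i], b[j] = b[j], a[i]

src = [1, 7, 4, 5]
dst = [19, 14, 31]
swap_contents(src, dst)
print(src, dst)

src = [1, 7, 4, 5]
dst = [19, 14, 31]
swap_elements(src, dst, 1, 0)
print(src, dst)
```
[1, 7, 4, 5] [19, 14, 31]
[1, 19, 4, 5] [7, 14, 31]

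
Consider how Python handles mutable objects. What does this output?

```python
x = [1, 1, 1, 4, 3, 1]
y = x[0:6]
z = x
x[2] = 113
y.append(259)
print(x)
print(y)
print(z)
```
[1, 1, 113, 4, 3, 1]
[1, 1, 1, 4, 3, 1, 259]
[1, 1, 113, 4, 3, 1]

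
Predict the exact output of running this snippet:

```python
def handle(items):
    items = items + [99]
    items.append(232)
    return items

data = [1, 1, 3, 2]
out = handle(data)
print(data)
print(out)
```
[1, 1, 3, 2]
[1, 1, 3, 2, 99, 232]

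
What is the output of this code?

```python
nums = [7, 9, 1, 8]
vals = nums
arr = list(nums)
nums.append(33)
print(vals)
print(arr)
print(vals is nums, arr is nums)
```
[7, 9, 1, 8, 33]
[7, 9, 1, 8]
True False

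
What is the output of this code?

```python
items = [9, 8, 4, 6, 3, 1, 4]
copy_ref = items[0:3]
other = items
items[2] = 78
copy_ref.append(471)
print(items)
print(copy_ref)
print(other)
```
[9, 8, 78, 6, 3, 1, 4]
[9, 8, 4, 471]
[9, 8, 78, 6, 3, 1, 4]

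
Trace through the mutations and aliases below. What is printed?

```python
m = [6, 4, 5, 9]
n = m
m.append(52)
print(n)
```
[6, 4, 5, 9, 52]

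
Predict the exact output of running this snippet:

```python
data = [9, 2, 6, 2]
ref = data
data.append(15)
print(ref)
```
[9, 2, 6, 2, 15]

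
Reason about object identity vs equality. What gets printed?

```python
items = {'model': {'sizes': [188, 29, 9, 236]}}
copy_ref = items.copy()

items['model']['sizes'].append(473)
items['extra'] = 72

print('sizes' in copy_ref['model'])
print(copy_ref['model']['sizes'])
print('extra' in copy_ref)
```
True
[188, 29, 9, 236, 473]
False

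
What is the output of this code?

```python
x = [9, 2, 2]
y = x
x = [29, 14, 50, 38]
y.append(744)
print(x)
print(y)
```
[29, 14, 50, 38]
[9, 2, 2, 744]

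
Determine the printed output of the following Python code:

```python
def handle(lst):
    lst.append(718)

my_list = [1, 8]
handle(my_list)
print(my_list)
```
[1, 8, 718]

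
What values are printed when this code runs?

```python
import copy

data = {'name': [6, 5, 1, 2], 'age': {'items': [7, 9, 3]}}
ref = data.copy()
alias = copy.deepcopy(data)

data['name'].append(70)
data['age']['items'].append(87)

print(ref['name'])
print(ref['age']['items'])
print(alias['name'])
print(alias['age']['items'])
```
[6, 5, 1, 2, 70]
[7, 9, 3, 87]
[6, 5, 1, 2]
[7, 9, 3]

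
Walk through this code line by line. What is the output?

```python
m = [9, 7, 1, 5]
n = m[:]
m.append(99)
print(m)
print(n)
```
[9, 7, 1, 5, 99]
[9, 7, 1, 5]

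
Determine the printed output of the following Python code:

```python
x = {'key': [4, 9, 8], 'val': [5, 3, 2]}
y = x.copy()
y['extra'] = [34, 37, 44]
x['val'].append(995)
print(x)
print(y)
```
{'key': [4, 9, 8], 'val': [5, 3, 2, 995]}
{'key': [4, 9, 8], 'val': [5, 3, 2, 995], 'extra': [34, 37, 44]}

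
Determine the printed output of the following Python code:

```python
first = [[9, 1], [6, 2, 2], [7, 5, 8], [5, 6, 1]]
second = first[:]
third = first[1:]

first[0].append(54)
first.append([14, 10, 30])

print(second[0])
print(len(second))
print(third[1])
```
[9, 1, 54]
4
[7, 5, 8]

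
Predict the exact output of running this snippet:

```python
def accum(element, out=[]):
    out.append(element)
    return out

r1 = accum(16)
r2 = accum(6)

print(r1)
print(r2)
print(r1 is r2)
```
[16, 6]
[16, 6]
True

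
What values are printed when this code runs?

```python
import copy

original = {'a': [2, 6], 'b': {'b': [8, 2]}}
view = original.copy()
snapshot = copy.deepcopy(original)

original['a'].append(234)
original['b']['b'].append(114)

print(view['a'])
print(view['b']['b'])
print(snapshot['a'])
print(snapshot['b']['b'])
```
[2, 6, 234]
[8, 2, 114]
[2, 6]
[8, 2]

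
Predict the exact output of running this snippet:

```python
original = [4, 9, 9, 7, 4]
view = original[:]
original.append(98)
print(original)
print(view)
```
[4, 9, 9, 7, 4, 98]
[4, 9, 9, 7, 4]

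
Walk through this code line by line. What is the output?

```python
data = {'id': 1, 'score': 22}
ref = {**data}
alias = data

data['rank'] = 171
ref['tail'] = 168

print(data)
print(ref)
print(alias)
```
{'id': 1, 'score': 22, 'rank': 171}
{'id': 1, 'score': 22, 'tail': 168}
{'id': 1, 'score': 22, 'rank': 171}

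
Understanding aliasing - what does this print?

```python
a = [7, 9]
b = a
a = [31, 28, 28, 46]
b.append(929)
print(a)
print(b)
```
[31, 28, 28, 46]
[7, 9, 929]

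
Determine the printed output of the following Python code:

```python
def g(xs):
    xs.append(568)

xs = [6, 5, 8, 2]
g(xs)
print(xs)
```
[6, 5, 8, 2, 568]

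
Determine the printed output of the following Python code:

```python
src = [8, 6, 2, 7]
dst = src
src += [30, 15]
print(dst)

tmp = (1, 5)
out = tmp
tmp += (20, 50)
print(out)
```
[8, 6, 2, 7, 30, 15]
(1, 5)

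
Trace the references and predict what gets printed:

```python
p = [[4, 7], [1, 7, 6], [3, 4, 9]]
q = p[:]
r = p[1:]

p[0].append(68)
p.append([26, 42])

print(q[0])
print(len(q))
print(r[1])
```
[4, 7, 68]
3
[3, 4, 9]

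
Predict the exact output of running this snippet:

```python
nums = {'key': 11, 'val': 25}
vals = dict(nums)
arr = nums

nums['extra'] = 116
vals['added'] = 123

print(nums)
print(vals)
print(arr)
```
{'key': 11, 'val': 25, 'extra': 116}
{'key': 11, 'val': 25, 'added': 123}
{'key': 11, 'val': 25, 'extra': 116}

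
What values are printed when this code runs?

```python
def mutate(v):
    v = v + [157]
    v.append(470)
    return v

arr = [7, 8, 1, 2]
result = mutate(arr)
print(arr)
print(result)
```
[7, 8, 1, 2]
[7, 8, 1, 2, 157, 470]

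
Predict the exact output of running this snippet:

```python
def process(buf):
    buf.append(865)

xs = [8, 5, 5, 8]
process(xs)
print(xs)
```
[8, 5, 5, 8, 865]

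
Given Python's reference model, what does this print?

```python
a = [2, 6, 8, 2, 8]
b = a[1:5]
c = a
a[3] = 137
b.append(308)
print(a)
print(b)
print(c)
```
[2, 6, 8, 137, 8]
[6, 8, 2, 8, 308]
[2, 6, 8, 137, 8]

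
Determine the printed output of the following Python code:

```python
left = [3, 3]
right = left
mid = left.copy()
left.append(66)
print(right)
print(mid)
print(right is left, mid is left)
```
[3, 3, 66]
[3, 3]
True False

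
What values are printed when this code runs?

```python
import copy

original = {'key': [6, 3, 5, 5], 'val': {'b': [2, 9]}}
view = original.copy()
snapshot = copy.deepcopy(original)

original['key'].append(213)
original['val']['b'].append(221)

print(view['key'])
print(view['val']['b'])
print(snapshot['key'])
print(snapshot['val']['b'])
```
[6, 3, 5, 5, 213]
[2, 9, 221]
[6, 3, 5, 5]
[2, 9]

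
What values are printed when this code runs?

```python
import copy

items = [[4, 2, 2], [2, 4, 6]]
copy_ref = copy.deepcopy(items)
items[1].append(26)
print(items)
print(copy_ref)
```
[[4, 2, 2], [2, 4, 6, 26]]
[[4, 2, 2], [2, 4, 6]]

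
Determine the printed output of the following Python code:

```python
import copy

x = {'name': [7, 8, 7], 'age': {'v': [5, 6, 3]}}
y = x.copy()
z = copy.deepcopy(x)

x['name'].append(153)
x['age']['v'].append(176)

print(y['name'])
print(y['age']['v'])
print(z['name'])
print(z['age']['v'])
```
[7, 8, 7, 153]
[5, 6, 3, 176]
[7, 8, 7]
[5, 6, 3]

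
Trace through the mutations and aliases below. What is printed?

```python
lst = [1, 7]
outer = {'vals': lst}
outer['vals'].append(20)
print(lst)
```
[1, 7, 20]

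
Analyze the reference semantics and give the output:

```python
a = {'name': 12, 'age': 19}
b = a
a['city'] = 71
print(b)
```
{'name': 12, 'age': 19, 'city': 71}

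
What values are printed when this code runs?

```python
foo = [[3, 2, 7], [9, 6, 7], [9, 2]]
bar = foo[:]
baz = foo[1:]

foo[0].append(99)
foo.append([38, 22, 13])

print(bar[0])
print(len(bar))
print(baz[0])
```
[3, 2, 7, 99]
3
[9, 6, 7]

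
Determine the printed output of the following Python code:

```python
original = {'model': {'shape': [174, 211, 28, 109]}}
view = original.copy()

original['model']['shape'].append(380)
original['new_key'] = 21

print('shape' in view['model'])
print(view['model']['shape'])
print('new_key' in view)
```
True
[174, 211, 28, 109, 380]
False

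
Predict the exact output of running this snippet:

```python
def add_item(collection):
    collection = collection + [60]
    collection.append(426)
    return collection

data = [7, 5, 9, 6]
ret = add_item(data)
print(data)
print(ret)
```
[7, 5, 9, 6]
[7, 5, 9, 6, 60, 426]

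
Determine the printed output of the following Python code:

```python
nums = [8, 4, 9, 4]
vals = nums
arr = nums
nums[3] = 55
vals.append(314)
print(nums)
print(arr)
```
[8, 4, 9, 55, 314]
[8, 4, 9, 55, 314]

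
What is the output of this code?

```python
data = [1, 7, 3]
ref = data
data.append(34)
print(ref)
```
[1, 7, 3, 34]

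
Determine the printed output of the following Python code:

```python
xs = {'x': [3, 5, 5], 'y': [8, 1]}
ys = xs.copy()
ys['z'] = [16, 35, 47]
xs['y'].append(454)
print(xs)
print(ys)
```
{'x': [3, 5, 5], 'y': [8, 1, 454]}
{'x': [3, 5, 5], 'y': [8, 1, 454], 'z': [16, 35, 47]}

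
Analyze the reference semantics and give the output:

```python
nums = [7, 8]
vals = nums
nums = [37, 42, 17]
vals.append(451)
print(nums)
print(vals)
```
[37, 42, 17]
[7, 8, 451]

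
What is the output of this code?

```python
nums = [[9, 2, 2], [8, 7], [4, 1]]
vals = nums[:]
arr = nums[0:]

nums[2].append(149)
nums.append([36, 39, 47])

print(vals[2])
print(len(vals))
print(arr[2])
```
[4, 1, 149]
3
[4, 1, 149]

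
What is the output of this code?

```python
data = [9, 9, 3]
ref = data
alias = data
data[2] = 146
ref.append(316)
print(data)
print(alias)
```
[9, 9, 146, 316]
[9, 9, 146, 316]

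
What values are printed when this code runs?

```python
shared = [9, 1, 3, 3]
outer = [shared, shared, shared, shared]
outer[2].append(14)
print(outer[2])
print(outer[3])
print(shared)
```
[9, 1, 3, 3, 14]
[9, 1, 3, 3, 14]
[9, 1, 3, 3, 14]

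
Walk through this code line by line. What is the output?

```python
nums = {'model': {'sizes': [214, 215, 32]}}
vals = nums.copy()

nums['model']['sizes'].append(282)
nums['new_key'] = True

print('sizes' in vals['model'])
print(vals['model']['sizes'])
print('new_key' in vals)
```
True
[214, 215, 32, 282]
False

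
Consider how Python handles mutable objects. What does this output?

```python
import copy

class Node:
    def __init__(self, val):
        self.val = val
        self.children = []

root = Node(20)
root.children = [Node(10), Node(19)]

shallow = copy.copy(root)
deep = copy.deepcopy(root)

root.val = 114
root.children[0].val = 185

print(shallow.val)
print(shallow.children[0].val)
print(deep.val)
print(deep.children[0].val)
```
20
185
20
10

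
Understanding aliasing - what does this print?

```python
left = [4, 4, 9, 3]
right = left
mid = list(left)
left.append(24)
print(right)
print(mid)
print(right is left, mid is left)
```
[4, 4, 9, 3, 24]
[4, 4, 9, 3]
True False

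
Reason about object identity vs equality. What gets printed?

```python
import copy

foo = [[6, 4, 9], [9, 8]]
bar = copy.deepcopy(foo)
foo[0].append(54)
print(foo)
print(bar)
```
[[6, 4, 9, 54], [9, 8]]
[[6, 4, 9], [9, 8]]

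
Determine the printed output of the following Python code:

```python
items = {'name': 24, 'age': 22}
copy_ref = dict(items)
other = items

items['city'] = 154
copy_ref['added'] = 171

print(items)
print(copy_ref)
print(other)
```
{'name': 24, 'age': 22, 'city': 154}
{'name': 24, 'age': 22, 'added': 171}
{'name': 24, 'age': 22, 'city': 154}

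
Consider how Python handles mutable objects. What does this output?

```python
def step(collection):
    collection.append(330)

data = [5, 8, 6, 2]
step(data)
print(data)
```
[5, 8, 6, 2, 330]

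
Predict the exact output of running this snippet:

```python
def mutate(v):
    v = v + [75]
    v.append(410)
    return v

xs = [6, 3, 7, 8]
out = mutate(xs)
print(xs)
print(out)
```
[6, 3, 7, 8]
[6, 3, 7, 8, 75, 410]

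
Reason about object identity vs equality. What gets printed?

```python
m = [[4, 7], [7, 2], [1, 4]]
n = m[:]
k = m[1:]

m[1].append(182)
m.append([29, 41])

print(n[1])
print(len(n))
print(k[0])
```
[7, 2, 182]
3
[7, 2, 182]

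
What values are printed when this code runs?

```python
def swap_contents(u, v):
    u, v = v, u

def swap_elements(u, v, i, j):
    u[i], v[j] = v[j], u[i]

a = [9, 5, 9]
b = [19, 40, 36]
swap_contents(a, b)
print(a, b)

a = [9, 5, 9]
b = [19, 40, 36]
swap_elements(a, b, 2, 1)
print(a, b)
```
[9, 5, 9] [19, 40, 36]
[9, 5, 40] [19, 9, 36]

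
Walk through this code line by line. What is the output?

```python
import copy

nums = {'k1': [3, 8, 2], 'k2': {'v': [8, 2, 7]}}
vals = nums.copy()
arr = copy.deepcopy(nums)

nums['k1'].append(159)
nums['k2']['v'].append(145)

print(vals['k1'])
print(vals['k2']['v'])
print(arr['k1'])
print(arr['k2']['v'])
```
[3, 8, 2, 159]
[8, 2, 7, 145]
[3, 8, 2]
[8, 2, 7]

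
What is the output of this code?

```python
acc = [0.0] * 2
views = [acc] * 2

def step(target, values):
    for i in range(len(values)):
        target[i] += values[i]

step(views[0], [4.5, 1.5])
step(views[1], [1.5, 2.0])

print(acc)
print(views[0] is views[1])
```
[6.0, 3.5]
True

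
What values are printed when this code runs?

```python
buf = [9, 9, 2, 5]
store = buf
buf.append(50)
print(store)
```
[9, 9, 2, 5, 50]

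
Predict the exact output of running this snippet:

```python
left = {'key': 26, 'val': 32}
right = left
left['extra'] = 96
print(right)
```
{'key': 26, 'val': 32, 'extra': 96}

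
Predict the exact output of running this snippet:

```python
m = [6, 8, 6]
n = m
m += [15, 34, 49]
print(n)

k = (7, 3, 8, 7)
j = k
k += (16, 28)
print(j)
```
[6, 8, 6, 15, 34, 49]
(7, 3, 8, 7)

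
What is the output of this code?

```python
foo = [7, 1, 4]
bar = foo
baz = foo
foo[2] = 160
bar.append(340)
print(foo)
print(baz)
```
[7, 1, 160, 340]
[7, 1, 160, 340]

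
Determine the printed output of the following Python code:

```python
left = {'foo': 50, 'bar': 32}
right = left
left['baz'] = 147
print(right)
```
{'foo': 50, 'bar': 32, 'baz': 147}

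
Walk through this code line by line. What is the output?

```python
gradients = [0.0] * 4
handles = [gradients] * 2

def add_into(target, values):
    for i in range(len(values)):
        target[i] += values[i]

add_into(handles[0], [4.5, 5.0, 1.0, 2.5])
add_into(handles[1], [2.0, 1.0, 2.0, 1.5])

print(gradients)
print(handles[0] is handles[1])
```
[6.5, 6.0, 3.0, 4.0]
True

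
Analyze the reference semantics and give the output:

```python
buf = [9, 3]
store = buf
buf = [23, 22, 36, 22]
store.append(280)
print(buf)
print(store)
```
[23, 22, 36, 22]
[9, 3, 280]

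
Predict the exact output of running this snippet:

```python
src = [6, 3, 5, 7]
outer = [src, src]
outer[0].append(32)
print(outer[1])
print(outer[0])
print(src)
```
[6, 3, 5, 7, 32]
[6, 3, 5, 7, 32]
[6, 3, 5, 7, 32]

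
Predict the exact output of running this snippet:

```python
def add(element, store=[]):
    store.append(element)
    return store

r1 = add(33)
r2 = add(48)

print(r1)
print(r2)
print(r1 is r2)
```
[33, 48]
[33, 48]
True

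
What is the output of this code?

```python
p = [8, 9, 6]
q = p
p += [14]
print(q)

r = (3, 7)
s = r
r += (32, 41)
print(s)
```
[8, 9, 6, 14]
(3, 7)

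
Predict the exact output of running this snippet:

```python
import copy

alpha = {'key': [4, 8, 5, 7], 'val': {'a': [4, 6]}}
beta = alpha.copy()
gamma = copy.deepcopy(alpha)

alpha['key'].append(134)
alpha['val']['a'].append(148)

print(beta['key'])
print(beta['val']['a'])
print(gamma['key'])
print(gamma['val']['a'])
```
[4, 8, 5, 7, 134]
[4, 6, 148]
[4, 8, 5, 7]
[4, 6]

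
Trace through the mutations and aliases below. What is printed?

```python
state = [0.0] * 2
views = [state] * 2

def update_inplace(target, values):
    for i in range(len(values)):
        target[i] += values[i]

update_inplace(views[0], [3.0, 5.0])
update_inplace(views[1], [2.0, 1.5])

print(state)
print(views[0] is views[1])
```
[5.0, 6.5]
True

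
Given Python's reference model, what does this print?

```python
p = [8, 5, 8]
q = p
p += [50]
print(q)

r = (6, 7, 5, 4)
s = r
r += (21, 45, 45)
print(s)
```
[8, 5, 8, 50]
(6, 7, 5, 4)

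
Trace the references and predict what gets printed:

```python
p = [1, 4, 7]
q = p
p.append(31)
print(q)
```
[1, 4, 7, 31]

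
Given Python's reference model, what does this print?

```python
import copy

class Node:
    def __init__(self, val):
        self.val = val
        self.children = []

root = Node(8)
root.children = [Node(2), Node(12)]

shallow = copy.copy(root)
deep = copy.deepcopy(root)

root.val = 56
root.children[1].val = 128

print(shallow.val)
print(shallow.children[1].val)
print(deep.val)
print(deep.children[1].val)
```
8
128
8
12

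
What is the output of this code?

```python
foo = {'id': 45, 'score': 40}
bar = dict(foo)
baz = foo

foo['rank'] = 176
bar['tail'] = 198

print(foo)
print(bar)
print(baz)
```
{'id': 45, 'score': 40, 'rank': 176}
{'id': 45, 'score': 40, 'tail': 198}
{'id': 45, 'score': 40, 'rank': 176}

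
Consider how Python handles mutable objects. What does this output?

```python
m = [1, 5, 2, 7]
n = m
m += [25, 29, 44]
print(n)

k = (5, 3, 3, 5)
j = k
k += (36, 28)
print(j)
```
[1, 5, 2, 7, 25, 29, 44]
(5, 3, 3, 5)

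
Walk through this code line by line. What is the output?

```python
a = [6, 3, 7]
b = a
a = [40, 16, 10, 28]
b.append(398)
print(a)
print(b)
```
[40, 16, 10, 28]
[6, 3, 7, 398]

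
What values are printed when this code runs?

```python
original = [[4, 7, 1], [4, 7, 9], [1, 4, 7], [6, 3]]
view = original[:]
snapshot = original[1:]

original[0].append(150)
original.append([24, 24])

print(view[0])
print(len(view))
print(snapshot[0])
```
[4, 7, 1, 150]
4
[4, 7, 9]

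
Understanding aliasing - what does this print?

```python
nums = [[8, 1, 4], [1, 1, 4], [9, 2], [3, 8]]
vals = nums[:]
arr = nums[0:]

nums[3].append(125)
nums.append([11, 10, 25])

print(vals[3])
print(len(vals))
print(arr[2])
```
[3, 8, 125]
4
[9, 2]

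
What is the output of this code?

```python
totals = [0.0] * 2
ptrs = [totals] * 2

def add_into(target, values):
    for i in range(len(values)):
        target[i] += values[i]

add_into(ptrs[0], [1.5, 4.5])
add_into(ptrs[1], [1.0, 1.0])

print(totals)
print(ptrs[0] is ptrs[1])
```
[2.5, 5.5]
True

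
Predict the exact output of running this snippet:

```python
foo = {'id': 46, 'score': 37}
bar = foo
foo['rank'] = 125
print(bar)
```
{'id': 46, 'score': 37, 'rank': 125}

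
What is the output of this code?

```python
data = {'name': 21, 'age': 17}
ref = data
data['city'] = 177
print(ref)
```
{'name': 21, 'age': 17, 'city': 177}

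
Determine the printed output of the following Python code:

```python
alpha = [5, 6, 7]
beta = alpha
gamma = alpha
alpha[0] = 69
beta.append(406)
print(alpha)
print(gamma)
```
[69, 6, 7, 406]
[69, 6, 7, 406]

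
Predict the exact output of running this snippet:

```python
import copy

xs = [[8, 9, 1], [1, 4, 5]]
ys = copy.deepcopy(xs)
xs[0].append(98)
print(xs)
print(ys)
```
[[8, 9, 1, 98], [1, 4, 5]]
[[8, 9, 1], [1, 4, 5]]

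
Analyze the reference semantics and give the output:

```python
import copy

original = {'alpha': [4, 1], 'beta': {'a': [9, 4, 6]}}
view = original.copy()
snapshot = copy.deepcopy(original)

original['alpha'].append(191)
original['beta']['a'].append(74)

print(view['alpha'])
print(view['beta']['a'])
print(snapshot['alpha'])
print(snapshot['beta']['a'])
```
[4, 1, 191]
[9, 4, 6, 74]
[4, 1]
[9, 4, 6]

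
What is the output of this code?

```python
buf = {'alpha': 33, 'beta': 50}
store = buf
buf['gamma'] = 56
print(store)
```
{'alpha': 33, 'beta': 50, 'gamma': 56}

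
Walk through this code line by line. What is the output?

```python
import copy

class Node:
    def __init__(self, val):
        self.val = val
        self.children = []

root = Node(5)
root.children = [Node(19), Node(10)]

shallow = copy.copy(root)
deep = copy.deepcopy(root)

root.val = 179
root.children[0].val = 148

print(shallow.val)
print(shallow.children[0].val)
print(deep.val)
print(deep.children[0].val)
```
5
148
5
19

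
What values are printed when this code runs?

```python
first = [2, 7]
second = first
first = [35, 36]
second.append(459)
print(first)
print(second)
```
[35, 36]
[2, 7, 459]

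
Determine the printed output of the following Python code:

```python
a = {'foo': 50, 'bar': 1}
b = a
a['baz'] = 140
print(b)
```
{'foo': 50, 'bar': 1, 'baz': 140}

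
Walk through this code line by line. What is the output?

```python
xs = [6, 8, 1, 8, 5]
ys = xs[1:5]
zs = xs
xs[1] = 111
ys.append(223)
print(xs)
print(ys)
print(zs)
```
[6, 111, 1, 8, 5]
[8, 1, 8, 5, 223]
[6, 111, 1, 8, 5]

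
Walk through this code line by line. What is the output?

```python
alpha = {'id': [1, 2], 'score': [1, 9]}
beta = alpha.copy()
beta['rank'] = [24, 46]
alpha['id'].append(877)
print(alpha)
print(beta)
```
{'id': [1, 2, 877], 'score': [1, 9]}
{'id': [1, 2, 877], 'score': [1, 9], 'rank': [24, 46]}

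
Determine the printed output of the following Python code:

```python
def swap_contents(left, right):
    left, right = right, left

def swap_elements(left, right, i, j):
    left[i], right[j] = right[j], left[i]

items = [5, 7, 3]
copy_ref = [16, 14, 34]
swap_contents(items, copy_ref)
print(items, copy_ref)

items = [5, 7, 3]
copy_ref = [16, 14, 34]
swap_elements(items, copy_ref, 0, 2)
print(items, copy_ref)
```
[5, 7, 3] [16, 14, 34]
[34, 7, 3] [16, 14, 5]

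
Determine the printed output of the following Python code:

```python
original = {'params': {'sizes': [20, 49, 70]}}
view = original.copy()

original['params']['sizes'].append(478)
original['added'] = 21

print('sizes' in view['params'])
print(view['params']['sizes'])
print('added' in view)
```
True
[20, 49, 70, 478]
False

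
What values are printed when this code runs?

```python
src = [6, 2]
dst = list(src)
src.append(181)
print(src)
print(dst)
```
[6, 2, 181]
[6, 2]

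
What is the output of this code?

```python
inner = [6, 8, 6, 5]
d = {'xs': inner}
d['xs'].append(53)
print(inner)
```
[6, 8, 6, 5, 53]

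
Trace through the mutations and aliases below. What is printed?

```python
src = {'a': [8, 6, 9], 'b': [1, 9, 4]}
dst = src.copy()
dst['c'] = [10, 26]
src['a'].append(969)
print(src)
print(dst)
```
{'a': [8, 6, 9, 969], 'b': [1, 9, 4]}
{'a': [8, 6, 9, 969], 'b': [1, 9, 4], 'c': [10, 26]}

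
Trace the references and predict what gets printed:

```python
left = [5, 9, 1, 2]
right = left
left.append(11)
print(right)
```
[5, 9, 1, 2, 11]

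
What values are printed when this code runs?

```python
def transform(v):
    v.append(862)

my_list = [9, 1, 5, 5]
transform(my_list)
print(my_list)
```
[9, 1, 5, 5, 862]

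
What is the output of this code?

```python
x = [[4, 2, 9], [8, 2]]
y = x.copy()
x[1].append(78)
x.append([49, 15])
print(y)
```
[[4, 2, 9], [8, 2, 78]]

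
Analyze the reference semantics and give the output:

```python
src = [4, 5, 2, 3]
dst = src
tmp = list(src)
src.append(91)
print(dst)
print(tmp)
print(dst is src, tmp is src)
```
[4, 5, 2, 3, 91]
[4, 5, 2, 3]
True False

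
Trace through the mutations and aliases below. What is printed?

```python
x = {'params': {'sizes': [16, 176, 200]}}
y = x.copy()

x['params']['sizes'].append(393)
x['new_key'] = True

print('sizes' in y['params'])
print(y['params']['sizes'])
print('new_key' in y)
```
True
[16, 176, 200, 393]
False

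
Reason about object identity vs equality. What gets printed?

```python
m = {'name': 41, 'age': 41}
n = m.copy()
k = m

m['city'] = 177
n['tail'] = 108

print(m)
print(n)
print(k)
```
{'name': 41, 'age': 41, 'city': 177}
{'name': 41, 'age': 41, 'tail': 108}
{'name': 41, 'age': 41, 'city': 177}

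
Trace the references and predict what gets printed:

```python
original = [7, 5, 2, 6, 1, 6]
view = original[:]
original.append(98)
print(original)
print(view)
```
[7, 5, 2, 6, 1, 6, 98]
[7, 5, 2, 6, 1, 6]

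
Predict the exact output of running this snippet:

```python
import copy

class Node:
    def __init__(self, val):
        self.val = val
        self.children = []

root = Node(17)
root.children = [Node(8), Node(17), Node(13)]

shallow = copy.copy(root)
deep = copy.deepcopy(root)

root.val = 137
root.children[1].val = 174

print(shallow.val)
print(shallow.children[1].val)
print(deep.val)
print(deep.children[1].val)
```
17
174
17
17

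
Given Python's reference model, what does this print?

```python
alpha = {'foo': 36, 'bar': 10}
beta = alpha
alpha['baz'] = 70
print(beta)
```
{'foo': 36, 'bar': 10, 'baz': 70}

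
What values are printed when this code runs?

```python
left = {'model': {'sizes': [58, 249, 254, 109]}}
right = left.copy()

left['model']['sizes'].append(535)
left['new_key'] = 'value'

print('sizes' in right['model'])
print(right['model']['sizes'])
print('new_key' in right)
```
True
[58, 249, 254, 109, 535]
False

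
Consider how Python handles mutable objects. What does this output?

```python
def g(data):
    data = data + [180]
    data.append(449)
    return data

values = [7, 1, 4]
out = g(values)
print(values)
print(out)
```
[7, 1, 4]
[7, 1, 4, 180, 449]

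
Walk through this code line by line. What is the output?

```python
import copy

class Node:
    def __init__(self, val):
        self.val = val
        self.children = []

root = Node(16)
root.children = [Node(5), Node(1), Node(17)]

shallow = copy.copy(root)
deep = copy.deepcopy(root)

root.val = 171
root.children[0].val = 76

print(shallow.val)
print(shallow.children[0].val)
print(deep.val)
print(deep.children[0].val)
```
16
76
16
5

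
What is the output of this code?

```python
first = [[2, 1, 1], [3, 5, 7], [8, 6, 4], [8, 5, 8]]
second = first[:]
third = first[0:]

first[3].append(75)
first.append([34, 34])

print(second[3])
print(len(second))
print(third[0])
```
[8, 5, 8, 75]
4
[2, 1, 1]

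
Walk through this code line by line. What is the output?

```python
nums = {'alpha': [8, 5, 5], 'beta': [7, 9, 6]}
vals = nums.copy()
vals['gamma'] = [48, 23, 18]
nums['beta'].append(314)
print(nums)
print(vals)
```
{'alpha': [8, 5, 5], 'beta': [7, 9, 6, 314]}
{'alpha': [8, 5, 5], 'beta': [7, 9, 6, 314], 'gamma': [48, 23, 18]}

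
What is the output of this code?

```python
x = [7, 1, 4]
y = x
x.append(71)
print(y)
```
[7, 1, 4, 71]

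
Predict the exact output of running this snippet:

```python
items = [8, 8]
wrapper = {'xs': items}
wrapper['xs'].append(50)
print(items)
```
[8, 8, 50]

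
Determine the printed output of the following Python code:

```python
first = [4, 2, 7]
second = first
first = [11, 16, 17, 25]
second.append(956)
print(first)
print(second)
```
[11, 16, 17, 25]
[4, 2, 7, 956]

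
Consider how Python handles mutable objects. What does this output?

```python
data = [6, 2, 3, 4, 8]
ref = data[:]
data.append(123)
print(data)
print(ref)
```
[6, 2, 3, 4, 8, 123]
[6, 2, 3, 4, 8]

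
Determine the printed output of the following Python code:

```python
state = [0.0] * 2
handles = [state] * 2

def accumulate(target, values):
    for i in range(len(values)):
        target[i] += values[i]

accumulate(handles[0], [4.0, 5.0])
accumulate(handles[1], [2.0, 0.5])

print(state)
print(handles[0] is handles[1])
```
[6.0, 5.5]
True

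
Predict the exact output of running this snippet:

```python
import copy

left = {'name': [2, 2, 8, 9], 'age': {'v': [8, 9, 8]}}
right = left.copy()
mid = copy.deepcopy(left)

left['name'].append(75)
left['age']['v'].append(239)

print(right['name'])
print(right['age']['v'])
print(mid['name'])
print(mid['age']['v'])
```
[2, 2, 8, 9, 75]
[8, 9, 8, 239]
[2, 2, 8, 9]
[8, 9, 8]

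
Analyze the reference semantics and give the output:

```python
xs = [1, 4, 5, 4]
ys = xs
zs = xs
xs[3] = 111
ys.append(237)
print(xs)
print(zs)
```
[1, 4, 5, 111, 237]
[1, 4, 5, 111, 237]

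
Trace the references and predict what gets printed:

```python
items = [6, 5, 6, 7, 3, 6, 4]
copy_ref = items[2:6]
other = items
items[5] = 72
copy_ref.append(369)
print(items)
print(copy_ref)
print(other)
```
[6, 5, 6, 7, 3, 72, 4]
[6, 7, 3, 6, 369]
[6, 5, 6, 7, 3, 72, 4]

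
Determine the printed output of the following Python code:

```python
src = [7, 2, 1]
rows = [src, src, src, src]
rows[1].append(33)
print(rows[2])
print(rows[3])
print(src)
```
[7, 2, 1, 33]
[7, 2, 1, 33]
[7, 2, 1, 33]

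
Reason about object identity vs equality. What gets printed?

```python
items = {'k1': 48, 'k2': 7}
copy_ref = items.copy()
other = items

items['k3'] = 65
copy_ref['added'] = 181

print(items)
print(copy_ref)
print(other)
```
{'k1': 48, 'k2': 7, 'k3': 65}
{'k1': 48, 'k2': 7, 'added': 181}
{'k1': 48, 'k2': 7, 'k3': 65}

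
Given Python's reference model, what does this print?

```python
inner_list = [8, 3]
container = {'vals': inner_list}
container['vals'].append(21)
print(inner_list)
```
[8, 3, 21]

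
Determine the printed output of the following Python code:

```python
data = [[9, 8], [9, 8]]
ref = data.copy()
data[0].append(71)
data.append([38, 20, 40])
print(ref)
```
[[9, 8, 71], [9, 8]]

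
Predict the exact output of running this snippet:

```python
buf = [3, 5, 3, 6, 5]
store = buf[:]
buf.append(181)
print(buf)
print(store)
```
[3, 5, 3, 6, 5, 181]
[3, 5, 3, 6, 5]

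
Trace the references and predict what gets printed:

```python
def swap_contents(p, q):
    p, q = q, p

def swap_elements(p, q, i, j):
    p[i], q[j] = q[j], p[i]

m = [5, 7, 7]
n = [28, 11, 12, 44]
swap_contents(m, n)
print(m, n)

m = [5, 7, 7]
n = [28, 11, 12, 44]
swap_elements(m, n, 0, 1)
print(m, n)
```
[5, 7, 7] [28, 11, 12, 44]
[11, 7, 7] [28, 5, 12, 44]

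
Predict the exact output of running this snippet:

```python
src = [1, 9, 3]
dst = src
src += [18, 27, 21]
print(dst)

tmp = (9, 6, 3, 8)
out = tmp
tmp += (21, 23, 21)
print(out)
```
[1, 9, 3, 18, 27, 21]
(9, 6, 3, 8)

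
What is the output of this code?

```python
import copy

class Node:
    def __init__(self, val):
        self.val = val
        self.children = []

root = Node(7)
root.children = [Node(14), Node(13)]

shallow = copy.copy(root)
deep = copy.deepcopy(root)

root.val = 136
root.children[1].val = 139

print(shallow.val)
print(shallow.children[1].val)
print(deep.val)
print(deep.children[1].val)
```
7
139
7
13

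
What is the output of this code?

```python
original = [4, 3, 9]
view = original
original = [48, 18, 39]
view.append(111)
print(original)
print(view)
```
[48, 18, 39]
[4, 3, 9, 111]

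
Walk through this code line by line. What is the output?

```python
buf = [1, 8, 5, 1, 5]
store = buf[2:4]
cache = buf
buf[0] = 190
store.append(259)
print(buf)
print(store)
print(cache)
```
[190, 8, 5, 1, 5]
[5, 1, 259]
[190, 8, 5, 1, 5]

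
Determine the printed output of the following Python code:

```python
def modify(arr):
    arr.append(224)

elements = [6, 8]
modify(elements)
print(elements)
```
[6, 8, 224]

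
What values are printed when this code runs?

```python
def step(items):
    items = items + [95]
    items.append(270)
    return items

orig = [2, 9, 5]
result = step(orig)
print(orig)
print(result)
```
[2, 9, 5]
[2, 9, 5, 95, 270]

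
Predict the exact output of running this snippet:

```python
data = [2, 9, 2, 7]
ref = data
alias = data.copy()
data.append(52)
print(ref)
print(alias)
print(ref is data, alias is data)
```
[2, 9, 2, 7, 52]
[2, 9, 2, 7]
True False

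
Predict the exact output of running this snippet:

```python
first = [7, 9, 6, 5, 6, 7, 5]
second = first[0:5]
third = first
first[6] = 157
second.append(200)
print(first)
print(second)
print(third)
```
[7, 9, 6, 5, 6, 7, 157]
[7, 9, 6, 5, 6, 200]
[7, 9, 6, 5, 6, 7, 157]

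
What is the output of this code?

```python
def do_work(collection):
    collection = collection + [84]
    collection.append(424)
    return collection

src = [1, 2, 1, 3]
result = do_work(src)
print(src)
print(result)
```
[1, 2, 1, 3]
[1, 2, 1, 3, 84, 424]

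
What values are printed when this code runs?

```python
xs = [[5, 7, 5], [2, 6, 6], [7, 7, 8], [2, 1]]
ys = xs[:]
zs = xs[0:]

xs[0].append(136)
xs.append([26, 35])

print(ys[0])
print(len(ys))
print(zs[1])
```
[5, 7, 5, 136]
4
[2, 6, 6]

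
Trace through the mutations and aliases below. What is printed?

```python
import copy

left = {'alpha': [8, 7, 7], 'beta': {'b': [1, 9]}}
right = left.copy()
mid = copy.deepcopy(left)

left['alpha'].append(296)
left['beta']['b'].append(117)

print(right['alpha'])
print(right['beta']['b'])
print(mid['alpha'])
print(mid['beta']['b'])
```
[8, 7, 7, 296]
[1, 9, 117]
[8, 7, 7]
[1, 9]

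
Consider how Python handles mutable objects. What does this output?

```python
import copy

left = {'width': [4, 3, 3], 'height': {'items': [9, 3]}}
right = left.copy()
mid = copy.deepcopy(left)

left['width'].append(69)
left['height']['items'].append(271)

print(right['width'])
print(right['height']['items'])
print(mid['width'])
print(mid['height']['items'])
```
[4, 3, 3, 69]
[9, 3, 271]
[4, 3, 3]
[9, 3]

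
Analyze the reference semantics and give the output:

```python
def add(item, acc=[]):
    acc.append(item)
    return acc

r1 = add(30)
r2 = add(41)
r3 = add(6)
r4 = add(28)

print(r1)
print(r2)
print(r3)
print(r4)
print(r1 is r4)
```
[30, 41, 6, 28]
[30, 41, 6, 28]
[30, 41, 6, 28]
[30, 41, 6, 28]
True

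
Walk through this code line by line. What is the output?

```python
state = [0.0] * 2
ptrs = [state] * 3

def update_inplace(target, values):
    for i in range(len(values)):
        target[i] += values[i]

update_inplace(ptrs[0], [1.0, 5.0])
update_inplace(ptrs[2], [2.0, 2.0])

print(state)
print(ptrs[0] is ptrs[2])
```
[3.0, 7.0]
True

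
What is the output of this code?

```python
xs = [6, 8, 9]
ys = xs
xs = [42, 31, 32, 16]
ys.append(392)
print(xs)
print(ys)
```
[42, 31, 32, 16]
[6, 8, 9, 392]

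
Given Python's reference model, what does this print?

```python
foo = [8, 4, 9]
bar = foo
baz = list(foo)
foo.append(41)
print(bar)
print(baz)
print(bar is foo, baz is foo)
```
[8, 4, 9, 41]
[8, 4, 9]
True False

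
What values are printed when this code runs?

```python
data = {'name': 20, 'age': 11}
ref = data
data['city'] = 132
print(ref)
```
{'name': 20, 'age': 11, 'city': 132}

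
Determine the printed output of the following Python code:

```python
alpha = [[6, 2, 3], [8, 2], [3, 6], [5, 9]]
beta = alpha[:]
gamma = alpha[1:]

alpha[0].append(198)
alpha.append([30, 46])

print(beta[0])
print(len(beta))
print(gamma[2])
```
[6, 2, 3, 198]
4
[5, 9]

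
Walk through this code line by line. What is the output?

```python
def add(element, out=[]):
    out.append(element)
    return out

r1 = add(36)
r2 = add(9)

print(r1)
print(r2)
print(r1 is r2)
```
[36, 9]
[36, 9]
True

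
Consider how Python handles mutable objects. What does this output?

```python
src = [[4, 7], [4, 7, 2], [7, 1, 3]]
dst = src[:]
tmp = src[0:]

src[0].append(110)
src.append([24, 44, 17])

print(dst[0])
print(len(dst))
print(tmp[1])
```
[4, 7, 110]
3
[4, 7, 2]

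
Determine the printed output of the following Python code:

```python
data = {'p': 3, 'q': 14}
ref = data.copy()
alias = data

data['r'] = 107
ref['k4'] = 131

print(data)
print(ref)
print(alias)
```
{'p': 3, 'q': 14, 'r': 107}
{'p': 3, 'q': 14, 'k4': 131}
{'p': 3, 'q': 14, 'r': 107}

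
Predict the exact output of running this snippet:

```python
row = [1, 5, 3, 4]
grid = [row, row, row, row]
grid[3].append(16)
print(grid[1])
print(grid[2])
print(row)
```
[1, 5, 3, 4, 16]
[1, 5, 3, 4, 16]
[1, 5, 3, 4, 16]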